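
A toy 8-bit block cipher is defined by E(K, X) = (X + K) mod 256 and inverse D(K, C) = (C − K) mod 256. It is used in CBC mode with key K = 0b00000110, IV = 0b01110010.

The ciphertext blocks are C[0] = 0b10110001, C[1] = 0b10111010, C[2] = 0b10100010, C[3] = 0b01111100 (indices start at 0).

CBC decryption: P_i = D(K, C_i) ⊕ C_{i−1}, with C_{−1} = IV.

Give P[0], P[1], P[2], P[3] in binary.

P[0]: D(K, 0b10110001) = 0b10101011; 0b10101011 ⊕ 0b01110010 = 0b11011001.
P[1]: D(K, 0b10111010) = 0b10110100; 0b10110100 ⊕ 0b10110001 = 0b00000101.
P[2]: D(K, 0b10100010) = 0b10011100; 0b10011100 ⊕ 0b10111010 = 0b00100110.
P[3]: D(K, 0b01111100) = 0b01110110; 0b01110110 ⊕ 0b10100010 = 0b11010100.

P[0] = 0b11011001, P[1] = 0b00000101, P[2] = 0b00100110, P[3] = 0b11010100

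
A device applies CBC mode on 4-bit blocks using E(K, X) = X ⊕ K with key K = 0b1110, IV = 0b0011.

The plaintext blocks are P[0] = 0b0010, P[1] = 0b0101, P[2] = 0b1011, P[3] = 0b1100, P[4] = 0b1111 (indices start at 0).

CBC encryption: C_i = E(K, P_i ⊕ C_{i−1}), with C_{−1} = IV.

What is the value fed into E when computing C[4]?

C[0]: P[0] ⊕ 0b0011 = 0b0001; E(K, 0b0001) = 0b1111.
C[1]: P[1] ⊕ 0b1111 = 0b1010; E(K, 0b1010) = 0b0100.
C[2]: P[2] ⊕ 0b0100 = 0b1111; E(K, 0b1111) = 0b0001.
C[3]: P[3] ⊕ 0b0001 = 0b1101; E(K, 0b1101) = 0b0011.
C[4]: P[4] ⊕ 0b0011 = 0b1100; E(K, 0b1100) = 0b0010.
So the input to E for block [4] is 0b1100.

0b1100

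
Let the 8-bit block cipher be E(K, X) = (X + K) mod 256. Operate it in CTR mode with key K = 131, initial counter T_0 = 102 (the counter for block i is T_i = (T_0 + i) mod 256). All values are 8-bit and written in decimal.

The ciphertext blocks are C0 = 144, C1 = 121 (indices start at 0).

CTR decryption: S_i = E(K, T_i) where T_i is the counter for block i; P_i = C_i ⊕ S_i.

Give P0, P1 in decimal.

P0: T = 102, S = E(K, T) = 233; 144 ⊕ 233 = 121.
P1: T = 103, S = E(K, T) = 234; 121 ⊕ 234 = 147.

P0 = 121, P1 = 147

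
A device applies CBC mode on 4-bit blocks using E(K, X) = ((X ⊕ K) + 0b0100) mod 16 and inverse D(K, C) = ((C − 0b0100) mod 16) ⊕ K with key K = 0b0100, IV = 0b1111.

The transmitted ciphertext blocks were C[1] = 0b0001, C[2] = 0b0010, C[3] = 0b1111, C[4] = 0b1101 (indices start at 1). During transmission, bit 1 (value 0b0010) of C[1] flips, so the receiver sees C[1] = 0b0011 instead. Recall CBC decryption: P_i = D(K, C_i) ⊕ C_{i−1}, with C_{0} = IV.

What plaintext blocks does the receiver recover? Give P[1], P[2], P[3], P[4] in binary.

P[1] = 0b0100, P[2] = 0b1001, P[3] = 0b1101, P[4] = 0b0010

Only C[1] changed, to 0b0011. In CBC, a change in C_i garbles P_i and flips the same bit in P_{i+1}. Decrypting the received ciphertext:
P[1]: D(K, 0b0011) = 0b1011; 0b1011 ⊕ 0b1111 = 0b0100.
P[2]: D(K, 0b0010) = 0b1010; 0b1010 ⊕ 0b0011 = 0b1001.
P[3]: D(K, 0b1111) = 0b1111; 0b1111 ⊕ 0b0010 = 0b1101.
P[4]: D(K, 0b1101) = 0b1101; 0b1101 ⊕ 0b1111 = 0b0010.
Blocks that differ from the original plaintext: P[1], P[2].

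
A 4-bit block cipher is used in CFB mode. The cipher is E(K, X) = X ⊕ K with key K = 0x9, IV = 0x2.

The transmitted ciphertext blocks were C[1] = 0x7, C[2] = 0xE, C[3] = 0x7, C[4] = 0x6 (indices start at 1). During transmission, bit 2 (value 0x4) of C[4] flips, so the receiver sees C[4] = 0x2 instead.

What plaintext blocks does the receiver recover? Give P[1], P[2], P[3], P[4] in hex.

CFB decryption: P_i = C_i ⊕ E(K, C_{i−1}), with C_{0} = IV.
Only C[4] changed, to 0x2. In CFB, a change in C_i flips the same bit in P_i and garbles P_{i+1}. Decrypting the received ciphertext:
P[1]: E(K, 0x2) = 0xB; 0x7 ⊕ 0xB = 0xC.
P[2]: E(K, 0x7) = 0xE; 0xE ⊕ 0xE = 0x0.
P[3]: E(K, 0xE) = 0x7; 0x7 ⊕ 0x7 = 0x0.
P[4]: E(K, 0x7) = 0xE; 0x2 ⊕ 0xE = 0xC.
Blocks that differ from the original plaintext: P[4].

P[1] = 0xC, P[2] = 0x0, P[3] = 0x0, P[4] = 0xC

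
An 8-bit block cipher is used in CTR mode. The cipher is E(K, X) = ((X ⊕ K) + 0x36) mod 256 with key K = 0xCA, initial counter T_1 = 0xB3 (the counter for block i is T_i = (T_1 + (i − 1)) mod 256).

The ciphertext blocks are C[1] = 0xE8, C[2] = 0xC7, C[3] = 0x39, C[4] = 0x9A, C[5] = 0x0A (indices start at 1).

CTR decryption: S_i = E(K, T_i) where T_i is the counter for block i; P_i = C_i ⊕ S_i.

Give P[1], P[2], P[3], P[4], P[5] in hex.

P[1] = 0x47, P[2] = 0x73, P[3] = 0x8C, P[4] = 0x28, P[5] = 0xB9

P[1]: T = 0xB3, S = E(K, T) = 0xAF; 0xE8 ⊕ 0xAF = 0x47.
P[2]: T = 0xB4, S = E(K, T) = 0xB4; 0xC7 ⊕ 0xB4 = 0x73.
P[3]: T = 0xB5, S = E(K, T) = 0xB5; 0x39 ⊕ 0xB5 = 0x8C.
P[4]: T = 0xB6, S = E(K, T) = 0xB2; 0x9A ⊕ 0xB2 = 0x28.
P[5]: T = 0xB7, S = E(K, T) = 0xB3; 0x0A ⊕ 0xB3 = 0xB9.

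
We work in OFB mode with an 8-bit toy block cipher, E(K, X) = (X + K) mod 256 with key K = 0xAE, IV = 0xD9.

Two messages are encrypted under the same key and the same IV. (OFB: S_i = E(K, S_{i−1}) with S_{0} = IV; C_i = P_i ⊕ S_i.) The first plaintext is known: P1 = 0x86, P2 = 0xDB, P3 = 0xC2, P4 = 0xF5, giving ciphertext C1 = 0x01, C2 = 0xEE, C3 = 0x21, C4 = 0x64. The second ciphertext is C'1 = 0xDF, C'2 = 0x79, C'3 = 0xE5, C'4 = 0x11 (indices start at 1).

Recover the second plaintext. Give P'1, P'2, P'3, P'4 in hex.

P'1 = 0x58, P'2 = 0x4C, P'3 = 0x06, P'4 = 0x80

In OFB with a reused IV, both messages share the same keystream S_i, so C_i ⊕ C'_i = P_i ⊕ P'_i and thus P'_i = P_i ⊕ C_i ⊕ C'_i.
P'1: 0x86 ⊕ 0x01 ⊕ 0xDF = 0x58.
P'2: 0xDB ⊕ 0xEE ⊕ 0x79 = 0x4C.
P'3: 0xC2 ⊕ 0x21 ⊕ 0xE5 = 0x06.
P'4: 0xF5 ⊕ 0x64 ⊕ 0x11 = 0x80.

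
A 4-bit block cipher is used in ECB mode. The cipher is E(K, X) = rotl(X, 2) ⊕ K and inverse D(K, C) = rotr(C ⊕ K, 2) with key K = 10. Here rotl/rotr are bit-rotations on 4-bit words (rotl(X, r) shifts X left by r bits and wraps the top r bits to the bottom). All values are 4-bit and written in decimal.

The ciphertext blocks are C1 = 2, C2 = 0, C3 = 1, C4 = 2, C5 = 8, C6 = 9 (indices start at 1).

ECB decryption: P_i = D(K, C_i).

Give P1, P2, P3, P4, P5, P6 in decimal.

P1: D(K, 2) = 2.
P2: D(K, 0) = 10.
P3: D(K, 1) = 14.
P4: D(K, 2) = 2.
P5: D(K, 8) = 8.
P6: D(K, 9) = 12.

P1 = 2, P2 = 10, P3 = 14, P4 = 2, P5 = 8, P6 = 12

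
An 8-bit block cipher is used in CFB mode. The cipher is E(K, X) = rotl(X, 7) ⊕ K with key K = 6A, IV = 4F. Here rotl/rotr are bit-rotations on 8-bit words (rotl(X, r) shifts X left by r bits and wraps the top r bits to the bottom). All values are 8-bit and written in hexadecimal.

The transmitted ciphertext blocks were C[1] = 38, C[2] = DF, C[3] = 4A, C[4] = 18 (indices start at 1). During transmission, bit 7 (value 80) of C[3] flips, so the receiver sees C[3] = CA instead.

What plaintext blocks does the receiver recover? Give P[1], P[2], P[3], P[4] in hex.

P[1] = F5, P[2] = A9, P[3] = 4F, P[4] = 17

CFB decryption: P_i = C_i ⊕ E(K, C_{i−1}), with C_{0} = IV.
Only C[3] changed, to CA. In CFB, a change in C_i flips the same bit in P_i and garbles P_{i+1}. Decrypting the received ciphertext:
P[1]: E(K, 4F) = CD; 38 ⊕ CD = F5.
P[2]: E(K, 38) = 76; DF ⊕ 76 = A9.
P[3]: E(K, DF) = 85; CA ⊕ 85 = 4F.
P[4]: E(K, CA) = 0F; 18 ⊕ 0F = 17.
Blocks that differ from the original plaintext: P[3], P[4].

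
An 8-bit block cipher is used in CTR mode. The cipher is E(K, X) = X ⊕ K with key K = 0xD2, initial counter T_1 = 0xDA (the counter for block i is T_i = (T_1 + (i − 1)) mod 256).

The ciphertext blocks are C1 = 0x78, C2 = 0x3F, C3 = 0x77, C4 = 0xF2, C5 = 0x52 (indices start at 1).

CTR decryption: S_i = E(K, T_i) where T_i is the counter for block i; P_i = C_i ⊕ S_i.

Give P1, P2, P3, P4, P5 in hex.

P1: T = 0xDA, S = E(K, T) = 0x08; 0x78 ⊕ 0x08 = 0x70.
P2: T = 0xDB, S = E(K, T) = 0x09; 0x3F ⊕ 0x09 = 0x36.
P3: T = 0xDC, S = E(K, T) = 0x0E; 0x77 ⊕ 0x0E = 0x79.
P4: T = 0xDD, S = E(K, T) = 0x0F; 0xF2 ⊕ 0x0F = 0xFD.
P5: T = 0xDE, S = E(K, T) = 0x0C; 0x52 ⊕ 0x0C = 0x5E.

P1 = 0x70, P2 = 0x36, P3 = 0x79, P4 = 0xFD, P5 = 0x5E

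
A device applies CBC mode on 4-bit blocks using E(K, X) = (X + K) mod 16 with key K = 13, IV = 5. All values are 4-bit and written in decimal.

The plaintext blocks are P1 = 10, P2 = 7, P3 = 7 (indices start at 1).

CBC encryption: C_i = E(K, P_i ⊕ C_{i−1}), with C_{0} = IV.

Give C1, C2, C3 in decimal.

C1 = 12, C2 = 8, C3 = 12

C1: P1 ⊕ 5 = 15; E(K, 15) = 12.
C2: P2 ⊕ 12 = 11; E(K, 11) = 8.
C3: P3 ⊕ 8 = 15; E(K, 15) = 12.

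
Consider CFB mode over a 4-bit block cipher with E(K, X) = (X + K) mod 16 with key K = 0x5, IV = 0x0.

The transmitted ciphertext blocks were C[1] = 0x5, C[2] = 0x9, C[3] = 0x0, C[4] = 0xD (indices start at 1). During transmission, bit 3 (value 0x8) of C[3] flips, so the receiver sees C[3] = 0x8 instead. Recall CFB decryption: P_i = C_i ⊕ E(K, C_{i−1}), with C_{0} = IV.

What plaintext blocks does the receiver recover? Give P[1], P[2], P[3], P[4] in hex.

Only C[3] changed, to 0x8. In CFB, a change in C_i flips the same bit in P_i and garbles P_{i+1}. Decrypting the received ciphertext:
P[1]: E(K, 0x0) = 0x5; 0x5 ⊕ 0x5 = 0x0.
P[2]: E(K, 0x5) = 0xA; 0x9 ⊕ 0xA = 0x3.
P[3]: E(K, 0x9) = 0xE; 0x8 ⊕ 0xE = 0x6.
P[4]: E(K, 0x8) = 0xD; 0xD ⊕ 0xD = 0x0.
Blocks that differ from the original plaintext: P[3], P[4].

P[1] = 0x0, P[2] = 0x3, P[3] = 0x6, P[4] = 0x0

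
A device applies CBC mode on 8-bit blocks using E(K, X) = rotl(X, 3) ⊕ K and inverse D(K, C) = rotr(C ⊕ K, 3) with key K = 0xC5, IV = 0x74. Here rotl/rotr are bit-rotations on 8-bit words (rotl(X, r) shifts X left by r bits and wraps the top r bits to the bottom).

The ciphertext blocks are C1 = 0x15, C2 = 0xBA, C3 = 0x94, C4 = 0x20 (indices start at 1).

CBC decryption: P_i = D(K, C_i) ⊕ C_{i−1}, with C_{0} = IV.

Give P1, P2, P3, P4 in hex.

P1: D(K, 0x15) = 0x1A; 0x1A ⊕ 0x74 = 0x6E.
P2: D(K, 0xBA) = 0xEF; 0xEF ⊕ 0x15 = 0xFA.
P3: D(K, 0x94) = 0x2A; 0x2A ⊕ 0xBA = 0x90.
P4: D(K, 0x20) = 0xBC; 0xBC ⊕ 0x94 = 0x28.

P1 = 0x6E, P2 = 0xFA, P3 = 0x90, P4 = 0x28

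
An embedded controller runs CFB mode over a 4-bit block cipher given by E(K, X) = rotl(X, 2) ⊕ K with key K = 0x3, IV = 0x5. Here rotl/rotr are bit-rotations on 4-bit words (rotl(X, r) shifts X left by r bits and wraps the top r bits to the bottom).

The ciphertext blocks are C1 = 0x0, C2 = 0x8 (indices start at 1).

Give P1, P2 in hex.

P1 = 0x6, P2 = 0xB

CFB decryption: P_i = C_i ⊕ E(K, C_{i−1}), with C_{0} = IV.
P1: E(K, 0x5) = 0x6; 0x0 ⊕ 0x6 = 0x6.
P2: E(K, 0x0) = 0x3; 0x8 ⊕ 0x3 = 0xB.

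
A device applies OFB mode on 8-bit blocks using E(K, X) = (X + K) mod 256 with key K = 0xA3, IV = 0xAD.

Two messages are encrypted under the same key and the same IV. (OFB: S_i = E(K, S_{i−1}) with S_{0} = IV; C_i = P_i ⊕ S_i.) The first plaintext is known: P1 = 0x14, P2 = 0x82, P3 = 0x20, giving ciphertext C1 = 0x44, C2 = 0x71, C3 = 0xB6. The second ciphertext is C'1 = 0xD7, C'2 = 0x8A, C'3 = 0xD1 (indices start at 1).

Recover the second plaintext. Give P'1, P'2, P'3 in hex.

In OFB with a reused IV, both messages share the same keystream S_i, so C_i ⊕ C'_i = P_i ⊕ P'_i and thus P'_i = P_i ⊕ C_i ⊕ C'_i.
P'1: 0x14 ⊕ 0x44 ⊕ 0xD7 = 0x87.
P'2: 0x82 ⊕ 0x71 ⊕ 0x8A = 0x79.
P'3: 0x20 ⊕ 0xB6 ⊕ 0xD1 = 0x47.

P'1 = 0x87, P'2 = 0x79, P'3 = 0x47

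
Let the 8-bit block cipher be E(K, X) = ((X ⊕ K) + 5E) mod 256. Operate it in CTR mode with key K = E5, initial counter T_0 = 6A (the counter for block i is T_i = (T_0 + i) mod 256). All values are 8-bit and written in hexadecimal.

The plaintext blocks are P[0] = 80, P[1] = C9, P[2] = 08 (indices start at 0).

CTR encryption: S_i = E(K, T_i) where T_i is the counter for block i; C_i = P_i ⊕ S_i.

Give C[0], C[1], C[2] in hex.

C[0]: T = 6A, S = E(K, T) = ED; 80 ⊕ ED = 6D.
C[1]: T = 6B, S = E(K, T) = EC; C9 ⊕ EC = 25.
C[2]: T = 6C, S = E(K, T) = E7; 08 ⊕ E7 = EF.

C[0] = 6D, C[1] = 25, C[2] = EF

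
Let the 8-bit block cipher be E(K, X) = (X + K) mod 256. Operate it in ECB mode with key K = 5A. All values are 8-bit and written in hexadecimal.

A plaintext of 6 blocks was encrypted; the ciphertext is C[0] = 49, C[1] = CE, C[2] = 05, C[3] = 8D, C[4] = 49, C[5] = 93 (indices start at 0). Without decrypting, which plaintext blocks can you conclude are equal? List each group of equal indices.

P[0] = P[4]

ECB encrypts each block independently with the same key, so equal ciphertext blocks imply equal plaintext blocks.
C[0] = C[4] = 49, so P[0] = P[4].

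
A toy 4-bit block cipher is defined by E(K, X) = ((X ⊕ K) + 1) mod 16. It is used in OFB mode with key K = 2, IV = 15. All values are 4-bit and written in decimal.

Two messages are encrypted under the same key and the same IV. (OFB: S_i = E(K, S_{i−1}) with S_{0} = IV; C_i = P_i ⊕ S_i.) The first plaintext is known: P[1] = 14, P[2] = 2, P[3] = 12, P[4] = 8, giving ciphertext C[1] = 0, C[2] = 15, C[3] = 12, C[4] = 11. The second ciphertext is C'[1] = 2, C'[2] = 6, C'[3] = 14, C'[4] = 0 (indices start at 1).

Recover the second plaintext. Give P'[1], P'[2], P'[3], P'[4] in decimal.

In OFB with a reused IV, both messages share the same keystream S_i, so C_i ⊕ C'_i = P_i ⊕ P'_i and thus P'_i = P_i ⊕ C_i ⊕ C'_i.
P'[1]: 14 ⊕ 0 ⊕ 2 = 12.
P'[2]: 2 ⊕ 15 ⊕ 6 = 11.
P'[3]: 12 ⊕ 12 ⊕ 14 = 14.
P'[4]: 8 ⊕ 11 ⊕ 0 = 3.

P'[1] = 12, P'[2] = 11, P'[3] = 14, P'[4] = 3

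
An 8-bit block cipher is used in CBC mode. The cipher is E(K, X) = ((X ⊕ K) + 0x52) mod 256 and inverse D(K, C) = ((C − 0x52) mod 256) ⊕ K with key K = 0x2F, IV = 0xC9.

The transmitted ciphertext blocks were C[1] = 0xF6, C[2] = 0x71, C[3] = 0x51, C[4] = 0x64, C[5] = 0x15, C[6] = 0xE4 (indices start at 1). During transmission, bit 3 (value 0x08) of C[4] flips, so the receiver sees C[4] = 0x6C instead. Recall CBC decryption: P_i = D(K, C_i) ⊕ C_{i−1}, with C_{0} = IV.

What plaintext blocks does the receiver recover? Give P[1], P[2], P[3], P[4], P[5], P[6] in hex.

Only C[4] changed, to 0x6C. In CBC, a change in C_i garbles P_i and flips the same bit in P_{i+1}. Decrypting the received ciphertext:
P[1]: D(K, 0xF6) = 0x8B; 0x8B ⊕ 0xC9 = 0x42.
P[2]: D(K, 0x71) = 0x30; 0x30 ⊕ 0xF6 = 0xC6.
P[3]: D(K, 0x51) = 0xD0; 0xD0 ⊕ 0x71 = 0xA1.
P[4]: D(K, 0x6C) = 0x35; 0x35 ⊕ 0x51 = 0x64.
P[5]: D(K, 0x15) = 0xEC; 0xEC ⊕ 0x6C = 0x80.
P[6]: D(K, 0xE4) = 0xBD; 0xBD ⊕ 0x15 = 0xA8.
Blocks that differ from the original plaintext: P[4], P[5].

P[1] = 0x42, P[2] = 0xC6, P[3] = 0xA1, P[4] = 0x64, P[5] = 0x80, P[6] = 0xA8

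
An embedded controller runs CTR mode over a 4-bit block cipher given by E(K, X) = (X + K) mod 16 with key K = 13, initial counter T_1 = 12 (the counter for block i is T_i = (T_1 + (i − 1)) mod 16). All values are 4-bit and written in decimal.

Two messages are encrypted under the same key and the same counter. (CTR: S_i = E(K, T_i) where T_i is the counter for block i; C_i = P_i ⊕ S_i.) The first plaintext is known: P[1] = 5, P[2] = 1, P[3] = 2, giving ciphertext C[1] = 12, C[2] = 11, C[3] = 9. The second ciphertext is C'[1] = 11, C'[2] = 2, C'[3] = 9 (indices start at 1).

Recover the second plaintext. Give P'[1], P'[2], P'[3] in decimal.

P'[1] = 2, P'[2] = 8, P'[3] = 2

In CTR with a reused counter, both messages share the same keystream S_i, so C_i ⊕ C'_i = P_i ⊕ P'_i and thus P'_i = P_i ⊕ C_i ⊕ C'_i.
P'[1]: 5 ⊕ 12 ⊕ 11 = 2.
P'[2]: 1 ⊕ 11 ⊕ 2 = 8.
P'[3]: 2 ⊕ 9 ⊕ 9 = 2.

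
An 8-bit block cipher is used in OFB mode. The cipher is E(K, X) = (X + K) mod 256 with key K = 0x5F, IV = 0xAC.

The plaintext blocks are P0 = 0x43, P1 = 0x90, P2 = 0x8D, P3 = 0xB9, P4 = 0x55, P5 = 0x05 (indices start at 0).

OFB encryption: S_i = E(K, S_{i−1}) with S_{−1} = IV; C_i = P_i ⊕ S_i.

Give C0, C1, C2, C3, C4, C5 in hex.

C0: S = E(K, 0xAC) = 0x0B; 0x43 ⊕ 0x0B = 0x48.
C1: S = E(K, 0x0B) = 0x6A; 0x90 ⊕ 0x6A = 0xFA.
C2: S = E(K, 0x6A) = 0xC9; 0x8D ⊕ 0xC9 = 0x44.
C3: S = E(K, 0xC9) = 0x28; 0xB9 ⊕ 0x28 = 0x91.
C4: S = E(K, 0x28) = 0x87; 0x55 ⊕ 0x87 = 0xD2.
C5: S = E(K, 0x87) = 0xE6; 0x05 ⊕ 0xE6 = 0xE3.

C0 = 0x48, C1 = 0xFA, C2 = 0x44, C3 = 0x91, C4 = 0xD2, C5 = 0xE3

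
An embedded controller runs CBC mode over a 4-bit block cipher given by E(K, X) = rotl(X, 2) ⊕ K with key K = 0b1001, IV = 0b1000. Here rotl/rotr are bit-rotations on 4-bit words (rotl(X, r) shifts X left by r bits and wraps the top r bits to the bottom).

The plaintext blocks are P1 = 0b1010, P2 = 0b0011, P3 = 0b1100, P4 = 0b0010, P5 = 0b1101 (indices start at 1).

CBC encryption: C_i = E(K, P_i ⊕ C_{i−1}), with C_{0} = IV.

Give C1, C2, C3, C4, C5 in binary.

C1 = 0b0001, C2 = 0b0001, C3 = 0b1110, C4 = 0b1010, C5 = 0b0100

C1: P1 ⊕ 0b1000 = 0b0010; E(K, 0b0010) = 0b0001.
C2: P2 ⊕ 0b0001 = 0b0010; E(K, 0b0010) = 0b0001.
C3: P3 ⊕ 0b0001 = 0b1101; E(K, 0b1101) = 0b1110.
C4: P4 ⊕ 0b1110 = 0b1100; E(K, 0b1100) = 0b1010.
C5: P5 ⊕ 0b1010 = 0b0111; E(K, 0b0111) = 0b0100.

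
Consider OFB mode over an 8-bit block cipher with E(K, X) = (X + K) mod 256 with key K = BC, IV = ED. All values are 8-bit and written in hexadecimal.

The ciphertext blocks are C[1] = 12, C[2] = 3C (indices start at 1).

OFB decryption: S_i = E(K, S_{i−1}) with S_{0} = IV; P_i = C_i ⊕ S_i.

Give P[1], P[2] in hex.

P[1]: S = E(K, ED) = A9; 12 ⊕ A9 = BB.
P[2]: S = E(K, A9) = 65; 3C ⊕ 65 = 59.

P[1] = BB, P[2] = 59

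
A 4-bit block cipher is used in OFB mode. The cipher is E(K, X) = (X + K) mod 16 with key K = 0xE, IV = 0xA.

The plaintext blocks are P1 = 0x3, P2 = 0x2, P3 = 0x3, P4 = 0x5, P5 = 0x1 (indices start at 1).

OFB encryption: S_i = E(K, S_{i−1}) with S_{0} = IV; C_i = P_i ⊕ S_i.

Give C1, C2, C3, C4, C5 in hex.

C1 = 0xB, C2 = 0x4, C3 = 0x7, C4 = 0x7, C5 = 0x1

C1: S = E(K, 0xA) = 0x8; 0x3 ⊕ 0x8 = 0xB.
C2: S = E(K, 0x8) = 0x6; 0x2 ⊕ 0x6 = 0x4.
C3: S = E(K, 0x6) = 0x4; 0x3 ⊕ 0x4 = 0x7.
C4: S = E(K, 0x4) = 0x2; 0x5 ⊕ 0x2 = 0x7.
C5: S = E(K, 0x2) = 0x0; 0x1 ⊕ 0x0 = 0x1.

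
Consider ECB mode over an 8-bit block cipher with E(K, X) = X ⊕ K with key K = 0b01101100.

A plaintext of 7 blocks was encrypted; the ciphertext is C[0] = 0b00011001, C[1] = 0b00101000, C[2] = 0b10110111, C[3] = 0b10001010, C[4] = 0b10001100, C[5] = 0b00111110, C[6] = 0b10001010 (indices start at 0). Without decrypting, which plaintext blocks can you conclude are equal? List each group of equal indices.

ECB encrypts each block independently with the same key, so equal ciphertext blocks imply equal plaintext blocks.
C[3] = C[6] = 0b10001010, so P[3] = P[6].

P[3] = P[6]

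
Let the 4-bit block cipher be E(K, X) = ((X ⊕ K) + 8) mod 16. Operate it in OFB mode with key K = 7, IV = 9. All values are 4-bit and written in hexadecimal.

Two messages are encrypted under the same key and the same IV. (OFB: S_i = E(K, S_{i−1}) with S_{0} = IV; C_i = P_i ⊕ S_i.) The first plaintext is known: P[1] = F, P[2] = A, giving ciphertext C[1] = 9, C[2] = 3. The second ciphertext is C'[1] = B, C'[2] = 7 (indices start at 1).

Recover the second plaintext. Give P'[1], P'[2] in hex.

In OFB with a reused IV, both messages share the same keystream S_i, so C_i ⊕ C'_i = P_i ⊕ P'_i and thus P'_i = P_i ⊕ C_i ⊕ C'_i.
P'[1]: F ⊕ 9 ⊕ B = D.
P'[2]: A ⊕ 3 ⊕ 7 = E.

P'[1] = D, P'[2] = E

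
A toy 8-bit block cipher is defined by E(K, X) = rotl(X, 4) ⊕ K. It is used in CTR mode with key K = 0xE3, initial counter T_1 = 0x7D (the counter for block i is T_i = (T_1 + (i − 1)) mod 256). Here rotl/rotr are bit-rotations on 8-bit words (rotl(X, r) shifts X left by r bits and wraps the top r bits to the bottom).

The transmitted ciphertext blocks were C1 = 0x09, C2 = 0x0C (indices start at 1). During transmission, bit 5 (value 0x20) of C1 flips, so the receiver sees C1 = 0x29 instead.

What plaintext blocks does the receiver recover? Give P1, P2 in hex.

CTR decryption: S_i = E(K, T_i) where T_i is the counter for block i; P_i = C_i ⊕ S_i.
Only C1 changed, to 0x29. In CTR, a change in C_i flips the same bit in P_i only; the keystream is unaffected. Decrypting the received ciphertext:
P1: T = 0x7D, S = E(K, T) = 0x34; 0x29 ⊕ 0x34 = 0x1D.
P2: T = 0x7E, S = E(K, T) = 0x04; 0x0C ⊕ 0x04 = 0x08.
Blocks that differ from the original plaintext: P1.

P1 = 0x1D, P2 = 0x08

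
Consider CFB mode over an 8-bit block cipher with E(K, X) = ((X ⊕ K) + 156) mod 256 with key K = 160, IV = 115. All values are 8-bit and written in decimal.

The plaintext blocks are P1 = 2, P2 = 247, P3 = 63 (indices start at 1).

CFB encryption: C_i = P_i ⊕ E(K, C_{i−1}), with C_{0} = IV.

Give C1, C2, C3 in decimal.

C1: E(K, 115) = 111; 2 ⊕ 111 = 109.
C2: E(K, 109) = 105; 247 ⊕ 105 = 158.
C3: E(K, 158) = 218; 63 ⊕ 218 = 229.

C1 = 109, C2 = 158, C3 = 229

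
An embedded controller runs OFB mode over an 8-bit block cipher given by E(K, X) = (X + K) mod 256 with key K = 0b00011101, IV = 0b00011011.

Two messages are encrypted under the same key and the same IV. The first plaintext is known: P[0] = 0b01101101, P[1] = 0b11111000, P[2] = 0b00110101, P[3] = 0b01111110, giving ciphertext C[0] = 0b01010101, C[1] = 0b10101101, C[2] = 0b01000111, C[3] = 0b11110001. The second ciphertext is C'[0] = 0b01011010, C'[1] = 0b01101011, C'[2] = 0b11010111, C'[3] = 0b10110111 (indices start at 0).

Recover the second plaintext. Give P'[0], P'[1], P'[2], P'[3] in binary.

In OFB with a reused IV, both messages share the same keystream S_i, so C_i ⊕ C'_i = P_i ⊕ P'_i and thus P'_i = P_i ⊕ C_i ⊕ C'_i.
P'[0]: 0b01101101 ⊕ 0b01010101 ⊕ 0b01011010 = 0b01100010.
P'[1]: 0b11111000 ⊕ 0b10101101 ⊕ 0b01101011 = 0b00111110.
P'[2]: 0b00110101 ⊕ 0b01000111 ⊕ 0b11010111 = 0b10100101.
P'[3]: 0b01111110 ⊕ 0b11110001 ⊕ 0b10110111 = 0b00111000.

P'[0] = 0b01100010, P'[1] = 0b00111110, P'[2] = 0b10100101, P'[3] = 0b00111000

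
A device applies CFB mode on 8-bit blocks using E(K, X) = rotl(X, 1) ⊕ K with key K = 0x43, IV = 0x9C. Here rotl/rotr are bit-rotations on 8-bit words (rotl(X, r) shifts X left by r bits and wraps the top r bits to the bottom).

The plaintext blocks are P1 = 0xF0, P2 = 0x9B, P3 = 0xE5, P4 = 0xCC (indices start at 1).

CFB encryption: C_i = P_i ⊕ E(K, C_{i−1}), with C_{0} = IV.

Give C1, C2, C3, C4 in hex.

C1: E(K, 0x9C) = 0x7A; 0xF0 ⊕ 0x7A = 0x8A.
C2: E(K, 0x8A) = 0x56; 0x9B ⊕ 0x56 = 0xCD.
C3: E(K, 0xCD) = 0xD8; 0xE5 ⊕ 0xD8 = 0x3D.
C4: E(K, 0x3D) = 0x39; 0xCC ⊕ 0x39 = 0xF5.

C1 = 0x8A, C2 = 0xCD, C3 = 0x3D, C4 = 0xF5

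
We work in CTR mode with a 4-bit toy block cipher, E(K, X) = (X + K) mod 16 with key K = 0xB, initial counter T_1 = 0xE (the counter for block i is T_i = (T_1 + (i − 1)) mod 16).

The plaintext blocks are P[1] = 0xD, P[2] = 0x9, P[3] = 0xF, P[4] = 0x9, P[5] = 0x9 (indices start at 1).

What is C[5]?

C[5] = 0x4

CTR encryption: S_i = E(K, T_i) where T_i is the counter for block i; C_i = P_i ⊕ S_i.
C[1]: T = 0xE, S = E(K, T) = 0x9; 0xD ⊕ 0x9 = 0x4.
C[2]: T = 0xF, S = E(K, T) = 0xA; 0x9 ⊕ 0xA = 0x3.
C[3]: T = 0x0, S = E(K, T) = 0xB; 0xF ⊕ 0xB = 0x4.
C[4]: T = 0x1, S = E(K, T) = 0xC; 0x9 ⊕ 0xC = 0x5.
C[5]: T = 0x2, S = E(K, T) = 0xD; 0x9 ⊕ 0xD = 0x4.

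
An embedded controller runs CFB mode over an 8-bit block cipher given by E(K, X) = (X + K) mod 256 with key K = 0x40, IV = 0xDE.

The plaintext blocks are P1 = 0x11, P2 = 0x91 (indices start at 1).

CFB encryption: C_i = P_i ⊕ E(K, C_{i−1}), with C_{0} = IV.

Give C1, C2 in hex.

C1: E(K, 0xDE) = 0x1E; 0x11 ⊕ 0x1E = 0x0F.
C2: E(K, 0x0F) = 0x4F; 0x91 ⊕ 0x4F = 0xDE.

C1 = 0x0F, C2 = 0xDE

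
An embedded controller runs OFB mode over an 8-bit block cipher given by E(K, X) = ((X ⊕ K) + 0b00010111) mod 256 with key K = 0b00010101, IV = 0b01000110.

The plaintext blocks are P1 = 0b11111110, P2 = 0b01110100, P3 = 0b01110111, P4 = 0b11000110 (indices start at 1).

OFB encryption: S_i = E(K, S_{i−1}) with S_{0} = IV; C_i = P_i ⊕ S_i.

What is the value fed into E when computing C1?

C1: S = E(K, 0b01000110) = 0b01101010; 0b11111110 ⊕ 0b01101010 = 0b10010100.
So the input to E for block 1 is 0b01000110.

0b01000110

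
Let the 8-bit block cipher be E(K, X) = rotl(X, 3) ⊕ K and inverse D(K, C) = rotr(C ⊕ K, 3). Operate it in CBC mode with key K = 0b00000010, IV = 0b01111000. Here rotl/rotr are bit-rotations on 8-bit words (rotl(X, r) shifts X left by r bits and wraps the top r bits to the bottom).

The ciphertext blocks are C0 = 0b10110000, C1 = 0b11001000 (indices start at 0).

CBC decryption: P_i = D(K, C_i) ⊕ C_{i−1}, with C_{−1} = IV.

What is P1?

P1 = 0b11101001

P1: D(K, 0b11001000) = 0b01011001; 0b01011001 ⊕ 0b10110000 = 0b11101001.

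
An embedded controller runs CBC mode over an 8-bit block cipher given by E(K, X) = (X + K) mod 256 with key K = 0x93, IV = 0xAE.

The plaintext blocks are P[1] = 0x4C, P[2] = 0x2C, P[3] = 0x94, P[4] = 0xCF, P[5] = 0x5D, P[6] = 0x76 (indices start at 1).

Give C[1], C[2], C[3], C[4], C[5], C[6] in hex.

C[1] = 0x75, C[2] = 0xEC, C[3] = 0x0B, C[4] = 0x57, C[5] = 0x9D, C[6] = 0x7E

CBC encryption: C_i = E(K, P_i ⊕ C_{i−1}), with C_{0} = IV.
C[1]: P[1] ⊕ 0xAE = 0xE2; E(K, 0xE2) = 0x75.
C[2]: P[2] ⊕ 0x75 = 0x59; E(K, 0x59) = 0xEC.
C[3]: P[3] ⊕ 0xEC = 0x78; E(K, 0x78) = 0x0B.
C[4]: P[4] ⊕ 0x0B = 0xC4; E(K, 0xC4) = 0x57.
C[5]: P[5] ⊕ 0x57 = 0x0A; E(K, 0x0A) = 0x9D.
C[6]: P[6] ⊕ 0x9D = 0xEB; E(K, 0xEB) = 0x7E.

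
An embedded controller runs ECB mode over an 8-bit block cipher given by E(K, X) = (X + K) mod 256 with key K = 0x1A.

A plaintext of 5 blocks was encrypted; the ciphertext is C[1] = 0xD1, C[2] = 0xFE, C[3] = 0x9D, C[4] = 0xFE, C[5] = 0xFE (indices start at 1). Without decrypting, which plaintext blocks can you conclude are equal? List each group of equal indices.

P[2] = P[4] = P[5]

ECB encrypts each block independently with the same key, so equal ciphertext blocks imply equal plaintext blocks.
C[2] = C[4] = C[5] = 0xFE, so P[2] = P[4] = P[5].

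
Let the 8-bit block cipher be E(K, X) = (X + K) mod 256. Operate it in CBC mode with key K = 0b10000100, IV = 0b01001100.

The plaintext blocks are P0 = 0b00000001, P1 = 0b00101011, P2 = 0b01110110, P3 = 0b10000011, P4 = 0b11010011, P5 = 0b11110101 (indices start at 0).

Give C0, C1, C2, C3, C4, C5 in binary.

C0 = 0b11010001, C1 = 0b01111110, C2 = 0b10001100, C3 = 0b10010011, C4 = 0b11000100, C5 = 0b10110101

CBC encryption: C_i = E(K, P_i ⊕ C_{i−1}), with C_{−1} = IV.
C0: P0 ⊕ 0b01001100 = 0b01001101; E(K, 0b01001101) = 0b11010001.
C1: P1 ⊕ 0b11010001 = 0b11111010; E(K, 0b11111010) = 0b01111110.
C2: P2 ⊕ 0b01111110 = 0b00001000; E(K, 0b00001000) = 0b10001100.
C3: P3 ⊕ 0b10001100 = 0b00001111; E(K, 0b00001111) = 0b10010011.
C4: P4 ⊕ 0b10010011 = 0b01000000; E(K, 0b01000000) = 0b11000100.
C5: P5 ⊕ 0b11000100 = 0b00110001; E(K, 0b00110001) = 0b10110101.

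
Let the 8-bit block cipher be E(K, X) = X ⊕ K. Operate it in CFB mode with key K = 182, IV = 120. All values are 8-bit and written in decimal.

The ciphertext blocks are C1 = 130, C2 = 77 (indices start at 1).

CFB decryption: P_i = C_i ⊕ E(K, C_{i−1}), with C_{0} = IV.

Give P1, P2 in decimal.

P1: E(K, 120) = 206; 130 ⊕ 206 = 76.
P2: E(K, 130) = 52; 77 ⊕ 52 = 121.

P1 = 76, P2 = 121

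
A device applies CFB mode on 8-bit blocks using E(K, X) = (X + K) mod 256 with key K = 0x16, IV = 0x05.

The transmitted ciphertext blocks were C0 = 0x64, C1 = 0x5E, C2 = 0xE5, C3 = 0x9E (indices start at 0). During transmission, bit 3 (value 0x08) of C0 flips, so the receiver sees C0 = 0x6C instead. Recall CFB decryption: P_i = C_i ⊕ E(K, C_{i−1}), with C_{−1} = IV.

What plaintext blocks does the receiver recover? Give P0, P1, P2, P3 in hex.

Only C0 changed, to 0x6C. In CFB, a change in C_i flips the same bit in P_i and garbles P_{i+1}. Decrypting the received ciphertext:
P0: E(K, 0x05) = 0x1B; 0x6C ⊕ 0x1B = 0x77.
P1: E(K, 0x6C) = 0x82; 0x5E ⊕ 0x82 = 0xDC.
P2: E(K, 0x5E) = 0x74; 0xE5 ⊕ 0x74 = 0x91.
P3: E(K, 0xE5) = 0xFB; 0x9E ⊕ 0xFB = 0x65.
Blocks that differ from the original plaintext: P0, P1.

P0 = 0x77, P1 = 0xDC, P2 = 0x91, P3 = 0x65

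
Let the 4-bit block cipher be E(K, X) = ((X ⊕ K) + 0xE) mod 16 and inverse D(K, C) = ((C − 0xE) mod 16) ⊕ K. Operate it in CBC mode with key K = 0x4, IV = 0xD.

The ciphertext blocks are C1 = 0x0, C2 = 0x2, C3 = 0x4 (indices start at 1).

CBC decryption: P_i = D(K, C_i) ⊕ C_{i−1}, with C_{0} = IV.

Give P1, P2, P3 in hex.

P1 = 0xB, P2 = 0x0, P3 = 0x0

P1: D(K, 0x0) = 0x6; 0x6 ⊕ 0xD = 0xB.
P2: D(K, 0x2) = 0x0; 0x0 ⊕ 0x0 = 0x0.
P3: D(K, 0x4) = 0x2; 0x2 ⊕ 0x2 = 0x0.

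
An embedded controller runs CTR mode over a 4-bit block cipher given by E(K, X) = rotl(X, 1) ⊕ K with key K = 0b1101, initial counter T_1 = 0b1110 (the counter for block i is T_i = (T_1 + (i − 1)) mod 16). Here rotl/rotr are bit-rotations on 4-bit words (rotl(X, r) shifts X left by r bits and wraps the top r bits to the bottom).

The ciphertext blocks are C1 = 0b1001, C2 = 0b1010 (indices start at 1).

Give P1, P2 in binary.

P1 = 0b1001, P2 = 0b1000

CTR decryption: S_i = E(K, T_i) where T_i is the counter for block i; P_i = C_i ⊕ S_i.
P1: T = 0b1110, S = E(K, T) = 0b0000; 0b1001 ⊕ 0b0000 = 0b1001.
P2: T = 0b1111, S = E(K, T) = 0b0010; 0b1010 ⊕ 0b0010 = 0b1000.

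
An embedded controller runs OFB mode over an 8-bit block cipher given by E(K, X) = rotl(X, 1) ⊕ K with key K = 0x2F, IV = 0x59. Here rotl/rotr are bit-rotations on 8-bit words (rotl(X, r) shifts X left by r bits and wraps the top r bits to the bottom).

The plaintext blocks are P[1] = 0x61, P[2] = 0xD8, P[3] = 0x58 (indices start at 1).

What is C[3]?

OFB encryption: S_i = E(K, S_{i−1}) with S_{0} = IV; C_i = P_i ⊕ S_i.
C[1]: S = E(K, 0x59) = 0x9D; 0x61 ⊕ 0x9D = 0xFC.
C[2]: S = E(K, 0x9D) = 0x14; 0xD8 ⊕ 0x14 = 0xCC.
C[3]: S = E(K, 0x14) = 0x07; 0x58 ⊕ 0x07 = 0x5F.

C[3] = 0x5F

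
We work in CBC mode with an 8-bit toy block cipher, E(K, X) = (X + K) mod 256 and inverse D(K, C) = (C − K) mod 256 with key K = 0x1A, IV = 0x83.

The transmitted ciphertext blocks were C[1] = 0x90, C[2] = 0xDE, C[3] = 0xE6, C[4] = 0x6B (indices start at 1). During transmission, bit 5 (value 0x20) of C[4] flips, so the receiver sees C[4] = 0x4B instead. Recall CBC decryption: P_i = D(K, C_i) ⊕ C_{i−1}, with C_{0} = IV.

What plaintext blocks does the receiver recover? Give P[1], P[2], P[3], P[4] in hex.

P[1] = 0xF5, P[2] = 0x54, P[3] = 0x12, P[4] = 0xD7

Only C[4] changed, to 0x4B. In CBC, a change in C_i garbles P_i and flips the same bit in P_{i+1}. Decrypting the received ciphertext:
P[1]: D(K, 0x90) = 0x76; 0x76 ⊕ 0x83 = 0xF5.
P[2]: D(K, 0xDE) = 0xC4; 0xC4 ⊕ 0x90 = 0x54.
P[3]: D(K, 0xE6) = 0xCC; 0xCC ⊕ 0xDE = 0x12.
P[4]: D(K, 0x4B) = 0x31; 0x31 ⊕ 0xE6 = 0xD7.
Blocks that differ from the original plaintext: P[4].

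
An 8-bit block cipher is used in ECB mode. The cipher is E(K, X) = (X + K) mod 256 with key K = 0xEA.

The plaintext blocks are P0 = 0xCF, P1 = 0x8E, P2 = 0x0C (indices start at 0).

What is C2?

C2 = 0xF6

ECB encryption: C_i = E(K, P_i).
C2: E(K, 0x0C) = 0xF6.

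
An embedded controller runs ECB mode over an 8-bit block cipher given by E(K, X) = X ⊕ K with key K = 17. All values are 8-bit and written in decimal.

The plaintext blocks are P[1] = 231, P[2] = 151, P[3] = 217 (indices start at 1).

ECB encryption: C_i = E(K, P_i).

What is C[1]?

C[1] = 246

C[1]: E(K, 231) = 246.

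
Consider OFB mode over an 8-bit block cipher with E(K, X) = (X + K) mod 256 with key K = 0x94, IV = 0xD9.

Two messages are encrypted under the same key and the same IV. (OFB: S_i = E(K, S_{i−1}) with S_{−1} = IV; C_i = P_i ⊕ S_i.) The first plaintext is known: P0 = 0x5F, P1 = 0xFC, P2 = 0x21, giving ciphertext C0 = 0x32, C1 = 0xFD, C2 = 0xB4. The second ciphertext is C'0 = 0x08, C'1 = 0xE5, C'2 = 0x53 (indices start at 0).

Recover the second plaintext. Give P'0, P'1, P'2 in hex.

In OFB with a reused IV, both messages share the same keystream S_i, so C_i ⊕ C'_i = P_i ⊕ P'_i and thus P'_i = P_i ⊕ C_i ⊕ C'_i.
P'0: 0x5F ⊕ 0x32 ⊕ 0x08 = 0x65.
P'1: 0xFC ⊕ 0xFD ⊕ 0xE5 = 0xE4.
P'2: 0x21 ⊕ 0xB4 ⊕ 0x53 = 0xC6.

P'0 = 0x65, P'1 = 0xE4, P'2 = 0xC6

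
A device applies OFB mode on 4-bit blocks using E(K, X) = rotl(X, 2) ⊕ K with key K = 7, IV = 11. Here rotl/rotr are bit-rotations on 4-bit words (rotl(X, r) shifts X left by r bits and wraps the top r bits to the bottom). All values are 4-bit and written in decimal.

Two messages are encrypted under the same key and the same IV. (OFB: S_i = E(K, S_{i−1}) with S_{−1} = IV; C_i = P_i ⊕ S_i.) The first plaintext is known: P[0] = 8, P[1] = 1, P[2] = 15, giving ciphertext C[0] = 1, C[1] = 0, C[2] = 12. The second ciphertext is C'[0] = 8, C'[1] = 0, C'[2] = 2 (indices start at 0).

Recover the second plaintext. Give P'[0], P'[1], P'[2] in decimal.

In OFB with a reused IV, both messages share the same keystream S_i, so C_i ⊕ C'_i = P_i ⊕ P'_i and thus P'_i = P_i ⊕ C_i ⊕ C'_i.
P'[0]: 8 ⊕ 1 ⊕ 8 = 1.
P'[1]: 1 ⊕ 0 ⊕ 0 = 1.
P'[2]: 15 ⊕ 12 ⊕ 2 = 1.

P'[0] = 1, P'[1] = 1, P'[2] = 1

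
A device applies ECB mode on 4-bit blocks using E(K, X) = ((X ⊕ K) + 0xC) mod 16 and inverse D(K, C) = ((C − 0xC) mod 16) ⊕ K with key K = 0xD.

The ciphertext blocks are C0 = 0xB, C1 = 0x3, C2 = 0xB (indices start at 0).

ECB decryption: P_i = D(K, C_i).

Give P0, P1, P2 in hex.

P0: D(K, 0xB) = 0x2.
P1: D(K, 0x3) = 0xA.
P2: D(K, 0xB) = 0x2.

P0 = 0x2, P1 = 0xA, P2 = 0x2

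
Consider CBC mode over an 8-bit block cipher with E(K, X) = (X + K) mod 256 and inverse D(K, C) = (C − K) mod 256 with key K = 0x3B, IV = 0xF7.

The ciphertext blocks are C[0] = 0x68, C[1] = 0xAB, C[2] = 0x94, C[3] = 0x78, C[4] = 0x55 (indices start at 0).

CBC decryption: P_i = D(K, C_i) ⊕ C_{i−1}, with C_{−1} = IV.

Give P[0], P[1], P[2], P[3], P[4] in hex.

P[0]: D(K, 0x68) = 0x2D; 0x2D ⊕ 0xF7 = 0xDA.
P[1]: D(K, 0xAB) = 0x70; 0x70 ⊕ 0x68 = 0x18.
P[2]: D(K, 0x94) = 0x59; 0x59 ⊕ 0xAB = 0xF2.
P[3]: D(K, 0x78) = 0x3D; 0x3D ⊕ 0x94 = 0xA9.
P[4]: D(K, 0x55) = 0x1A; 0x1A ⊕ 0x78 = 0x62.

P[0] = 0xDA, P[1] = 0x18, P[2] = 0xF2, P[3] = 0xA9, P[4] = 0x62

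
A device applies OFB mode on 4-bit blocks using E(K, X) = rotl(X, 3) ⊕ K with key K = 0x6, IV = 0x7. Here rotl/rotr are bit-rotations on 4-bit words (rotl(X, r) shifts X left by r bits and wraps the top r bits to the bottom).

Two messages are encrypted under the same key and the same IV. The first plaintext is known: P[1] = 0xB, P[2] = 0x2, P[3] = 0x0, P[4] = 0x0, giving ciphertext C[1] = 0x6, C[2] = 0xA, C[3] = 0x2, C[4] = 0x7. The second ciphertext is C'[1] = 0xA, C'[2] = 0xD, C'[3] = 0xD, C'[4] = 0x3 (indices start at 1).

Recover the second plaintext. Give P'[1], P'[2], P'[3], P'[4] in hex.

P'[1] = 0x7, P'[2] = 0x5, P'[3] = 0xF, P'[4] = 0x4

In OFB with a reused IV, both messages share the same keystream S_i, so C_i ⊕ C'_i = P_i ⊕ P'_i and thus P'_i = P_i ⊕ C_i ⊕ C'_i.
P'[1]: 0xB ⊕ 0x6 ⊕ 0xA = 0x7.
P'[2]: 0x2 ⊕ 0xA ⊕ 0xD = 0x5.
P'[3]: 0x0 ⊕ 0x2 ⊕ 0xD = 0xF.
P'[4]: 0x0 ⊕ 0x7 ⊕ 0x3 = 0x4.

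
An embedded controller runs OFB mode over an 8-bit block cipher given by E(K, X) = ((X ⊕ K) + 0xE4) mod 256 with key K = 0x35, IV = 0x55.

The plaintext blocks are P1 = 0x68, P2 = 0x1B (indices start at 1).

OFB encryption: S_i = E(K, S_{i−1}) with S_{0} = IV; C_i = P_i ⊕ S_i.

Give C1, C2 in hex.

C1 = 0x2C, C2 = 0x4E

C1: S = E(K, 0x55) = 0x44; 0x68 ⊕ 0x44 = 0x2C.
C2: S = E(K, 0x44) = 0x55; 0x1B ⊕ 0x55 = 0x4E.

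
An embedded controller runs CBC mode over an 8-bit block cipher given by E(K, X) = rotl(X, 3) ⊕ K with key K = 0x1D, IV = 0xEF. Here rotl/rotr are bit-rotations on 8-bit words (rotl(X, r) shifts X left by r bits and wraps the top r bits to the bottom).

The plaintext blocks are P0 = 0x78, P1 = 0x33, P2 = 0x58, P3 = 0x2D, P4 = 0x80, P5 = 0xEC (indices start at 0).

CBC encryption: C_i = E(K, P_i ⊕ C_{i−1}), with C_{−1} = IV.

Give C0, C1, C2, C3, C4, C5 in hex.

C0 = 0xA1, C1 = 0x89, C2 = 0x93, C3 = 0xE8, C4 = 0x5E, C5 = 0x88

C0: P0 ⊕ 0xEF = 0x97; E(K, 0x97) = 0xA1.
C1: P1 ⊕ 0xA1 = 0x92; E(K, 0x92) = 0x89.
C2: P2 ⊕ 0x89 = 0xD1; E(K, 0xD1) = 0x93.
C3: P3 ⊕ 0x93 = 0xBE; E(K, 0xBE) = 0xE8.
C4: P4 ⊕ 0xE8 = 0x68; E(K, 0x68) = 0x5E.
C5: P5 ⊕ 0x5E = 0xB2; E(K, 0xB2) = 0x88.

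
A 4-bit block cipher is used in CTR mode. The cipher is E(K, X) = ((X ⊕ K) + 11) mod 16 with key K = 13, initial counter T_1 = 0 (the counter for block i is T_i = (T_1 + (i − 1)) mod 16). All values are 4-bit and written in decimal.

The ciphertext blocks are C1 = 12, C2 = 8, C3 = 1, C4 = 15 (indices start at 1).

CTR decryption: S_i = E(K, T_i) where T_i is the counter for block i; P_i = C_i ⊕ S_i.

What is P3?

P3: T = 2, S = E(K, T) = 10; 1 ⊕ 10 = 11.

P3 = 11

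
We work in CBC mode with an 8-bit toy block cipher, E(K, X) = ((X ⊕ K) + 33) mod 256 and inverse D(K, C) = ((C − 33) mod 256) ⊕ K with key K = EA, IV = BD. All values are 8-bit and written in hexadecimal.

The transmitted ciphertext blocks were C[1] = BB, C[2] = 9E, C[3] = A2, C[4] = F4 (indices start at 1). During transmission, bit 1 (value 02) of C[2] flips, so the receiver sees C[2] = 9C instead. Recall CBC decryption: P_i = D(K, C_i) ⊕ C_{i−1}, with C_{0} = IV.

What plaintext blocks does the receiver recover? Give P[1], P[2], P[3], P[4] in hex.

P[1] = DF, P[2] = 38, P[3] = 19, P[4] = 89

Only C[2] changed, to 9C. In CBC, a change in C_i garbles P_i and flips the same bit in P_{i+1}. Decrypting the received ciphertext:
P[1]: D(K, BB) = 62; 62 ⊕ BD = DF.
P[2]: D(K, 9C) = 83; 83 ⊕ BB = 38.
P[3]: D(K, A2) = 85; 85 ⊕ 9C = 19.
P[4]: D(K, F4) = 2B; 2B ⊕ A2 = 89.
Blocks that differ from the original plaintext: P[2], P[3].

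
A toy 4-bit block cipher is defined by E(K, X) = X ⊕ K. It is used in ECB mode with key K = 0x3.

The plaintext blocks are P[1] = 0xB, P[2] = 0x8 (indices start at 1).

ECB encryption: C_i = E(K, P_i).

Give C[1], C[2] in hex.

C[1] = 0x8, C[2] = 0xB

C[1]: E(K, 0xB) = 0x8.
C[2]: E(K, 0x8) = 0xB.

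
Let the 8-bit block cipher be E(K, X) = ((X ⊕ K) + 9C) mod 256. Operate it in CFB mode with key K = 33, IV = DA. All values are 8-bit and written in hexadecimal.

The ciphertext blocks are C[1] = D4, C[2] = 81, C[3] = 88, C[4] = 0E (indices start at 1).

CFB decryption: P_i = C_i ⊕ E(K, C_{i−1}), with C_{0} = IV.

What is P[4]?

P[4] = 59

P[4]: E(K, 88) = 57; 0E ⊕ 57 = 59.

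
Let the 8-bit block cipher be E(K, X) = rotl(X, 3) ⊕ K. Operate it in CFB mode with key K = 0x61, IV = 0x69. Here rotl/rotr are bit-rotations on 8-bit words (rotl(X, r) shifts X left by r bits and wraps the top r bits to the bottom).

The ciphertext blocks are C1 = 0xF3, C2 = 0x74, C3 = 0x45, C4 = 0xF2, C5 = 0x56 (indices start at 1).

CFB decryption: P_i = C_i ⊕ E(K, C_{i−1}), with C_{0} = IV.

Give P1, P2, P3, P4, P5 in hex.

P1: E(K, 0x69) = 0x2A; 0xF3 ⊕ 0x2A = 0xD9.
P2: E(K, 0xF3) = 0xFE; 0x74 ⊕ 0xFE = 0x8A.
P3: E(K, 0x74) = 0xC2; 0x45 ⊕ 0xC2 = 0x87.
P4: E(K, 0x45) = 0x4B; 0xF2 ⊕ 0x4B = 0xB9.
P5: E(K, 0xF2) = 0xF6; 0x56 ⊕ 0xF6 = 0xA0.

P1 = 0xD9, P2 = 0x8A, P3 = 0x87, P4 = 0xB9, P5 = 0xA0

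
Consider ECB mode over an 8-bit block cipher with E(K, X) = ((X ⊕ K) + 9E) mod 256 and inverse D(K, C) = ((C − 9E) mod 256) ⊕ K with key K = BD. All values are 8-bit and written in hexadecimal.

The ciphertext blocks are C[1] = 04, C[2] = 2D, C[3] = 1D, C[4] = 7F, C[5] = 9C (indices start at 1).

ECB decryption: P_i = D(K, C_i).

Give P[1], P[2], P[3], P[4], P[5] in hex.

P[1]: D(K, 04) = DB.
P[2]: D(K, 2D) = 32.
P[3]: D(K, 1D) = C2.
P[4]: D(K, 7F) = 5C.
P[5]: D(K, 9C) = 43.

P[1] = DB, P[2] = 32, P[3] = C2, P[4] = 5C, P[5] = 43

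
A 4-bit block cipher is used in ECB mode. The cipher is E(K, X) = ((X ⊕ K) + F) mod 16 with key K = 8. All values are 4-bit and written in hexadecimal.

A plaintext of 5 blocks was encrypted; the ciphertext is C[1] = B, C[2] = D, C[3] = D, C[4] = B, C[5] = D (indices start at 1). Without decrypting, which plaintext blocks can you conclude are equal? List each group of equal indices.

P[1] = P[4]; P[2] = P[3] = P[5]

ECB encrypts each block independently with the same key, so equal ciphertext blocks imply equal plaintext blocks.
C[1] = C[4] = B, so P[1] = P[4].
C[2] = C[3] = C[5] = D, so P[2] = P[3] = P[5].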